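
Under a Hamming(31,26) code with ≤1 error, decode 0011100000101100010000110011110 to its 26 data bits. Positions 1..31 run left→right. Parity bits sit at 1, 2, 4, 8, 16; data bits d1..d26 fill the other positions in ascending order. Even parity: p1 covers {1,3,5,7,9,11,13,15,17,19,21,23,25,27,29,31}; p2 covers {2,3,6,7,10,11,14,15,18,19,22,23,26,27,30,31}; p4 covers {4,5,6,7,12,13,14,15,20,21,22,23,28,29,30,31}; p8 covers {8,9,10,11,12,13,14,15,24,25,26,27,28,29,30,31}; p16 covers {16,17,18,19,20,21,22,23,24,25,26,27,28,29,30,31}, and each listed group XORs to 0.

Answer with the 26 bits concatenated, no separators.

11000010110011000110011110

s1 (pos 1,3,5,7,9,11,13,15,17,19,21,23,25,27,29,31): 0⊕1⊕1⊕0⊕0⊕1⊕1⊕0⊕0⊕0⊕0⊕1⊕0⊕1⊕1⊕0 = 1
s2 (pos 2,3,6,7,10,11,14,15,18,19,22,23,26,27,30,31): 0⊕1⊕0⊕0⊕0⊕1⊕1⊕0⊕1⊕0⊕0⊕1⊕0⊕1⊕1⊕0 = 1
s4 (pos 4,5,6,7,12,13,14,15,20,21,22,23,28,29,30,31): 1⊕1⊕0⊕0⊕0⊕1⊕1⊕0⊕0⊕0⊕0⊕1⊕1⊕1⊕1⊕0 = 0
s8 (pos 8,9,10,11,12,13,14,15,24,25,26,27,28,29,30,31): 0⊕0⊕0⊕1⊕0⊕1⊕1⊕0⊕1⊕0⊕0⊕1⊕1⊕1⊕1⊕0 = 0
s16 (pos 16,17,18,19,20,21,22,23,24,25,26,27,28,29,30,31): 0⊕0⊕1⊕0⊕0⊕0⊕0⊕1⊕1⊕0⊕0⊕1⊕1⊕1⊕1⊕0 = 1
Syndrome s16…s1 = 10011 → error at position 19.
Flip position 19: 0011100000101100010000110011110 → 0011100000101100011000110011110
Read data bits from positions 3,5,6,7,9,10,11,12,13,14,15,17,18,19,20,21,22,23,24,25,26,27,28,29,30,31: 11000010110011000110011110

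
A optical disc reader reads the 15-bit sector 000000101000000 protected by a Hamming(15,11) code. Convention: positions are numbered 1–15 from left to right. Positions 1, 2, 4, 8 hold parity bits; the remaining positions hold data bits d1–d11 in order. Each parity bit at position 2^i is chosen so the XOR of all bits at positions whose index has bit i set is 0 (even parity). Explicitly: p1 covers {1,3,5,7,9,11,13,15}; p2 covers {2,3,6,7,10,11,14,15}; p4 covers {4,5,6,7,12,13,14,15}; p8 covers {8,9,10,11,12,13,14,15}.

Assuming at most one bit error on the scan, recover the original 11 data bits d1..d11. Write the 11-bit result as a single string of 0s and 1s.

00011000010

s1 (pos 1,3,5,7,9,11,13,15): 0⊕0⊕0⊕1⊕1⊕0⊕0⊕0 = 0
s2 (pos 2,3,6,7,10,11,14,15): 0⊕0⊕0⊕1⊕0⊕0⊕0⊕0 = 1
s4 (pos 4,5,6,7,12,13,14,15): 0⊕0⊕0⊕1⊕0⊕0⊕0⊕0 = 1
s8 (pos 8,9,10,11,12,13,14,15): 0⊕1⊕0⊕0⊕0⊕0⊕0⊕0 = 1
Syndrome s8…s1 = 1110 → error at position 14.
Flip position 14: 000000101000000 → 000000101000010
Read data bits from positions 3,5,6,7,9,10,11,12,13,14,15: 00011000010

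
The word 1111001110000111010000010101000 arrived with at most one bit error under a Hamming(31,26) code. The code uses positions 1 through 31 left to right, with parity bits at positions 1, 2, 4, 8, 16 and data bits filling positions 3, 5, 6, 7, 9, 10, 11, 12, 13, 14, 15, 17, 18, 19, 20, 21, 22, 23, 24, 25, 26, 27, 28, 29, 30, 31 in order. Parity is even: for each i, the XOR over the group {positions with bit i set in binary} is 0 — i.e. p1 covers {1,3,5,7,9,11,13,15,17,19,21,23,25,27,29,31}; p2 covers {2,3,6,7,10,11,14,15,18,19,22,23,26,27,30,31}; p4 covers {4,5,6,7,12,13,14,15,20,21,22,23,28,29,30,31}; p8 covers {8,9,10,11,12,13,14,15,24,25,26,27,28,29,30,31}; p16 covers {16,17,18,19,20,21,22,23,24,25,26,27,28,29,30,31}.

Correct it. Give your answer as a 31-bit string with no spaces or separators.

1111001110000111010000010101001

s1 (pos 1,3,5,7,9,11,13,15,17,19,21,23,25,27,29,31): 1⊕1⊕0⊕1⊕1⊕0⊕0⊕1⊕0⊕0⊕0⊕0⊕0⊕0⊕0⊕0 = 1
s2 (pos 2,3,6,7,10,11,14,15,18,19,22,23,26,27,30,31): 1⊕1⊕0⊕1⊕0⊕0⊕1⊕1⊕1⊕0⊕0⊕0⊕1⊕0⊕0⊕0 = 1
s4 (pos 4,5,6,7,12,13,14,15,20,21,22,23,28,29,30,31): 1⊕0⊕0⊕1⊕0⊕0⊕1⊕1⊕0⊕0⊕0⊕0⊕1⊕0⊕0⊕0 = 1
s8 (pos 8,9,10,11,12,13,14,15,24,25,26,27,28,29,30,31): 1⊕1⊕0⊕0⊕0⊕0⊕1⊕1⊕1⊕0⊕1⊕0⊕1⊕0⊕0⊕0 = 1
s16 (pos 16,17,18,19,20,21,22,23,24,25,26,27,28,29,30,31): 1⊕0⊕1⊕0⊕0⊕0⊕0⊕0⊕1⊕0⊕1⊕0⊕1⊕0⊕0⊕0 = 1
Syndrome s16…s1 = 11111 → error at position 31.
Flip position 31: 1111001110000111010000010101000 → 1111001110000111010000010101001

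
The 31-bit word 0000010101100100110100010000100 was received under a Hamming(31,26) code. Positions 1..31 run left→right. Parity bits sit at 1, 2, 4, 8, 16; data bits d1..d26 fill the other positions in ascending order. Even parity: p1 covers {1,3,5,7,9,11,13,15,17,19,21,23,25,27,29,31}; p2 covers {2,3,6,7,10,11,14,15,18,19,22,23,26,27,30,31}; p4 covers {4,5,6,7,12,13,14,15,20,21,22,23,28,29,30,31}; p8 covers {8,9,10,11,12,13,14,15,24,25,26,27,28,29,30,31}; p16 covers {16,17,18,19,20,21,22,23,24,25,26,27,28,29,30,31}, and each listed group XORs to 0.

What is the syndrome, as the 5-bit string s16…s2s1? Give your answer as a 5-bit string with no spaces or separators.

s1 (pos 1,3,5,7,9,11,13,15,17,19,21,23,25,27,29,31): 0⊕0⊕0⊕0⊕0⊕1⊕0⊕0⊕1⊕0⊕0⊕0⊕0⊕0⊕1⊕0 = 1
s2 (pos 2,3,6,7,10,11,14,15,18,19,22,23,26,27,30,31): 0⊕0⊕1⊕0⊕1⊕1⊕1⊕0⊕1⊕0⊕0⊕0⊕0⊕0⊕0⊕0 = 1
s4 (pos 4,5,6,7,12,13,14,15,20,21,22,23,28,29,30,31): 0⊕0⊕1⊕0⊕0⊕0⊕1⊕0⊕1⊕0⊕0⊕0⊕0⊕1⊕0⊕0 = 0
s8 (pos 8,9,10,11,12,13,14,15,24,25,26,27,28,29,30,31): 1⊕0⊕1⊕1⊕0⊕0⊕1⊕0⊕1⊕0⊕0⊕0⊕0⊕1⊕0⊕0 = 0
s16 (pos 16,17,18,19,20,21,22,23,24,25,26,27,28,29,30,31): 0⊕1⊕1⊕0⊕1⊕0⊕0⊕0⊕1⊕0⊕0⊕0⊕0⊕1⊕0⊕0 = 1
Syndrome s16…s1 = 10011 → error at position 19.

10011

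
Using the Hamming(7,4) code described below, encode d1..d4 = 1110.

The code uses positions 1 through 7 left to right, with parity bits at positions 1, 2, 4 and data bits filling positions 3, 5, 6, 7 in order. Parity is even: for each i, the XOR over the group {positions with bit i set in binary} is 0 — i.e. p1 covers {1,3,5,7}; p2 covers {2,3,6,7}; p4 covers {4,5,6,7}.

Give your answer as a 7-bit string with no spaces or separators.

0010110

Place data at non-parity positions: p1 p2 1 p4 1 1 0
p1 (pos 1,3,5,7): XOR of data positions = 1⊕1⊕0 = 0
p2 (pos 2,3,6,7): XOR of data positions = 1⊕1⊕0 = 0
p4 (pos 4,5,6,7): XOR of data positions = 1⊕1⊕0 = 0
Codeword: 0010110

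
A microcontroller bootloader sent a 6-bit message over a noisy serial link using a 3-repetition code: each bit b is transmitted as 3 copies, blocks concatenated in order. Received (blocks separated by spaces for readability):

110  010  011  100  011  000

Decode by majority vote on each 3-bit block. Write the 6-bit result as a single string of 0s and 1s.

Block 1 (110): 2 ones → 1
Block 2 (010): 1 one → 0
Block 3 (011): 2 ones → 1
Block 4 (100): 1 one → 0
Block 5 (011): 2 ones → 1
Block 6 (000): 0 ones → 0

101010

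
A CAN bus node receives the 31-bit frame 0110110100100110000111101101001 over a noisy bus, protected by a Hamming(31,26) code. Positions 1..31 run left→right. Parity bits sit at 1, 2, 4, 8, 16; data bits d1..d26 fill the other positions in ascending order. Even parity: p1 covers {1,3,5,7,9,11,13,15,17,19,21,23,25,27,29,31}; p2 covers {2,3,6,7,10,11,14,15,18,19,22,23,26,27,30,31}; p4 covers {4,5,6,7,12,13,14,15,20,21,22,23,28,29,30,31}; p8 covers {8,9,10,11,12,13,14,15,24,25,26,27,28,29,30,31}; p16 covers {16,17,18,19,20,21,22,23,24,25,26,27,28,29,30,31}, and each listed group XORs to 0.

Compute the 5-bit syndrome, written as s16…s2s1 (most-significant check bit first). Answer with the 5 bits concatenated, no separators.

s1 (pos 1,3,5,7,9,11,13,15,17,19,21,23,25,27,29,31): 0⊕1⊕1⊕0⊕0⊕1⊕0⊕1⊕0⊕0⊕1⊕1⊕1⊕0⊕0⊕1 = 0
s2 (pos 2,3,6,7,10,11,14,15,18,19,22,23,26,27,30,31): 1⊕1⊕1⊕0⊕0⊕1⊕1⊕1⊕0⊕0⊕1⊕1⊕1⊕0⊕0⊕1 = 0
s4 (pos 4,5,6,7,12,13,14,15,20,21,22,23,28,29,30,31): 0⊕1⊕1⊕0⊕0⊕0⊕1⊕1⊕1⊕1⊕1⊕1⊕1⊕0⊕0⊕1 = 0
s8 (pos 8,9,10,11,12,13,14,15,24,25,26,27,28,29,30,31): 1⊕0⊕0⊕1⊕0⊕0⊕1⊕1⊕0⊕1⊕1⊕0⊕1⊕0⊕0⊕1 = 0
s16 (pos 16,17,18,19,20,21,22,23,24,25,26,27,28,29,30,31): 0⊕0⊕0⊕0⊕1⊕1⊕1⊕1⊕0⊕1⊕1⊕0⊕1⊕0⊕0⊕1 = 0
Syndrome s16…s1 = 00000 → no error.

00000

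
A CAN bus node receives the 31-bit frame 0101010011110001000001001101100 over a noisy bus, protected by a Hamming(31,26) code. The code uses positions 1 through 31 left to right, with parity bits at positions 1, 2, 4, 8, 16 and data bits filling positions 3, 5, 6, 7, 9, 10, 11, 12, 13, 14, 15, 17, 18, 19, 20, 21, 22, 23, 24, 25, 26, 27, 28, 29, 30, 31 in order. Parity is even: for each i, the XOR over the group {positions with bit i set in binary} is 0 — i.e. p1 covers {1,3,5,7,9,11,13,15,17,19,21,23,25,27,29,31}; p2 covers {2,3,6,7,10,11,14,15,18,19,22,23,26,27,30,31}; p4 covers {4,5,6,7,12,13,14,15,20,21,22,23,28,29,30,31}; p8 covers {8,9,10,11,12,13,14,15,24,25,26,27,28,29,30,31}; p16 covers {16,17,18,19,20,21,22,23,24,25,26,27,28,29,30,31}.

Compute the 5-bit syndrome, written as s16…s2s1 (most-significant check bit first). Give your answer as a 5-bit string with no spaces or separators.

s1 (pos 1,3,5,7,9,11,13,15,17,19,21,23,25,27,29,31): 0⊕0⊕0⊕0⊕1⊕1⊕0⊕0⊕0⊕0⊕0⊕0⊕1⊕0⊕1⊕0 = 0
s2 (pos 2,3,6,7,10,11,14,15,18,19,22,23,26,27,30,31): 1⊕0⊕1⊕0⊕1⊕1⊕0⊕0⊕0⊕0⊕1⊕0⊕1⊕0⊕0⊕0 = 0
s4 (pos 4,5,6,7,12,13,14,15,20,21,22,23,28,29,30,31): 1⊕0⊕1⊕0⊕1⊕0⊕0⊕0⊕0⊕0⊕1⊕0⊕1⊕1⊕0⊕0 = 0
s8 (pos 8,9,10,11,12,13,14,15,24,25,26,27,28,29,30,31): 0⊕1⊕1⊕1⊕1⊕0⊕0⊕0⊕0⊕1⊕1⊕0⊕1⊕1⊕0⊕0 = 0
s16 (pos 16,17,18,19,20,21,22,23,24,25,26,27,28,29,30,31): 1⊕0⊕0⊕0⊕0⊕0⊕1⊕0⊕0⊕1⊕1⊕0⊕1⊕1⊕0⊕0 = 0
Syndrome s16…s1 = 00000 → no error.

00000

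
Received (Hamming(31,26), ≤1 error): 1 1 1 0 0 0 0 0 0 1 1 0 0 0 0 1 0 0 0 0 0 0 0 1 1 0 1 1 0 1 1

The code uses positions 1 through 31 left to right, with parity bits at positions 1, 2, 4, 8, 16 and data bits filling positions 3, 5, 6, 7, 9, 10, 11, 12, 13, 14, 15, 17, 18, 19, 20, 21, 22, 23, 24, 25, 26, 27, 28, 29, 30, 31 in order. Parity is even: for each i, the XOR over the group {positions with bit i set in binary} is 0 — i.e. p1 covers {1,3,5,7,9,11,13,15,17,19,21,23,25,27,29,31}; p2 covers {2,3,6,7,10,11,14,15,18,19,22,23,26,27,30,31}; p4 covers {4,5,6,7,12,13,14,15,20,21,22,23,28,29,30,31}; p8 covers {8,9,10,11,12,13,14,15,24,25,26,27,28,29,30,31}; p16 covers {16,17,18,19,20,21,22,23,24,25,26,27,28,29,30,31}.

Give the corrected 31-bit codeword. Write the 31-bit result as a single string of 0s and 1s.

s1 (pos 1,3,5,7,9,11,13,15,17,19,21,23,25,27,29,31): 1⊕1⊕0⊕0⊕0⊕1⊕0⊕0⊕0⊕0⊕0⊕0⊕1⊕1⊕0⊕1 = 0
s2 (pos 2,3,6,7,10,11,14,15,18,19,22,23,26,27,30,31): 1⊕1⊕0⊕0⊕1⊕1⊕0⊕0⊕0⊕0⊕0⊕0⊕0⊕1⊕1⊕1 = 1
s4 (pos 4,5,6,7,12,13,14,15,20,21,22,23,28,29,30,31): 0⊕0⊕0⊕0⊕0⊕0⊕0⊕0⊕0⊕0⊕0⊕0⊕1⊕0⊕1⊕1 = 1
s8 (pos 8,9,10,11,12,13,14,15,24,25,26,27,28,29,30,31): 0⊕0⊕1⊕1⊕0⊕0⊕0⊕0⊕1⊕1⊕0⊕1⊕1⊕0⊕1⊕1 = 0
s16 (pos 16,17,18,19,20,21,22,23,24,25,26,27,28,29,30,31): 1⊕0⊕0⊕0⊕0⊕0⊕0⊕0⊕1⊕1⊕0⊕1⊕1⊕0⊕1⊕1 = 1
Syndrome s16…s1 = 10110 → error at position 22.
Flip position 22: 1110000001100001000000011011011 → 1110000001100001000001011011011

1110000001100001000001011011011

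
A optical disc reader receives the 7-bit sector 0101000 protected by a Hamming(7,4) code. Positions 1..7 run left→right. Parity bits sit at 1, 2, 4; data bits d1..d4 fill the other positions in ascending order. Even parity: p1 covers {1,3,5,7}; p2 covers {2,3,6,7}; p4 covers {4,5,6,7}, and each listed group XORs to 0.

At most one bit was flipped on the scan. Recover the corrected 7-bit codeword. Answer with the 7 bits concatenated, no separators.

0101010

s1 (pos 1,3,5,7): 0⊕0⊕0⊕0 = 0
s2 (pos 2,3,6,7): 1⊕0⊕0⊕0 = 1
s4 (pos 4,5,6,7): 1⊕0⊕0⊕0 = 1
Syndrome s4…s1 = 110 → error at position 6.
Flip position 6: 0101000 → 0101010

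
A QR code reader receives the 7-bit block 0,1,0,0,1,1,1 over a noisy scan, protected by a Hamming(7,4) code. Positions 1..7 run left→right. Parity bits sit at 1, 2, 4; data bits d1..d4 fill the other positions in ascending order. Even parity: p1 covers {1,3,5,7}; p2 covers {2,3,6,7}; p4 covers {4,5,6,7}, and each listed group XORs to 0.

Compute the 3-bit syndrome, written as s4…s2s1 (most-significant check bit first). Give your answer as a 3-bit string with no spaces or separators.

s1 (pos 1,3,5,7): 0⊕0⊕1⊕1 = 0
s2 (pos 2,3,6,7): 1⊕0⊕1⊕1 = 1
s4 (pos 4,5,6,7): 0⊕1⊕1⊕1 = 1
Syndrome s4…s1 = 110 → error at position 6.

110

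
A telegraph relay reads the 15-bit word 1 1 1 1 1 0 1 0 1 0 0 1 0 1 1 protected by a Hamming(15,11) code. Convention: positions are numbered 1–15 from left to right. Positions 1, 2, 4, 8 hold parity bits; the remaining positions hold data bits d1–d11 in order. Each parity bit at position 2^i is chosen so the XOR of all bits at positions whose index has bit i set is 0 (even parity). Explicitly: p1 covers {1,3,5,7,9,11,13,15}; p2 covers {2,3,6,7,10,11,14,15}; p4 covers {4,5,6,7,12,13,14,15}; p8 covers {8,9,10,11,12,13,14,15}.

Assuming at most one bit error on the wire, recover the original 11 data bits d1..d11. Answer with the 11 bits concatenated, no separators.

s1 (pos 1,3,5,7,9,11,13,15): 1⊕1⊕1⊕1⊕1⊕0⊕0⊕1 = 0
s2 (pos 2,3,6,7,10,11,14,15): 1⊕1⊕0⊕1⊕0⊕0⊕1⊕1 = 1
s4 (pos 4,5,6,7,12,13,14,15): 1⊕1⊕0⊕1⊕1⊕0⊕1⊕1 = 0
s8 (pos 8,9,10,11,12,13,14,15): 0⊕1⊕0⊕0⊕1⊕0⊕1⊕1 = 0
Syndrome s8…s1 = 0010 → error at position 2.
Flip position 2: 111110101001011 → 101110101001011
Read data bits from positions 3,5,6,7,9,10,11,12,13,14,15: 11011001011

11011001011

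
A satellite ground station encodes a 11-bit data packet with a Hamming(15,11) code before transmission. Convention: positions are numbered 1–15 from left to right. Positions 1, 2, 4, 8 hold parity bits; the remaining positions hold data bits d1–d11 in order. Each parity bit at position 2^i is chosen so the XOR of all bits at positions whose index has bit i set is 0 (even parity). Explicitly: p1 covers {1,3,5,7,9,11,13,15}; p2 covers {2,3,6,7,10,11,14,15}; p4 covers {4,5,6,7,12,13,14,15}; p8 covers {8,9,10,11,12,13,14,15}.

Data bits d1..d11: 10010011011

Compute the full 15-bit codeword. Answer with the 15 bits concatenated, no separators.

Place data at non-parity positions: p1 p2 1 p4 0 0 1 p8 0 0 1 1 0 1 1
p1 (pos 1,3,5,7,9,11,13,15): XOR of data positions = 1⊕0⊕1⊕0⊕1⊕0⊕1 = 0
p2 (pos 2,3,6,7,10,11,14,15): XOR of data positions = 1⊕0⊕1⊕0⊕1⊕1⊕1 = 1
p4 (pos 4,5,6,7,12,13,14,15): XOR of data positions = 0⊕0⊕1⊕1⊕0⊕1⊕1 = 0
p8 (pos 8,9,10,11,12,13,14,15): XOR of data positions = 0⊕0⊕1⊕1⊕0⊕1⊕1 = 0
Codeword: 011000100011011

011000100011011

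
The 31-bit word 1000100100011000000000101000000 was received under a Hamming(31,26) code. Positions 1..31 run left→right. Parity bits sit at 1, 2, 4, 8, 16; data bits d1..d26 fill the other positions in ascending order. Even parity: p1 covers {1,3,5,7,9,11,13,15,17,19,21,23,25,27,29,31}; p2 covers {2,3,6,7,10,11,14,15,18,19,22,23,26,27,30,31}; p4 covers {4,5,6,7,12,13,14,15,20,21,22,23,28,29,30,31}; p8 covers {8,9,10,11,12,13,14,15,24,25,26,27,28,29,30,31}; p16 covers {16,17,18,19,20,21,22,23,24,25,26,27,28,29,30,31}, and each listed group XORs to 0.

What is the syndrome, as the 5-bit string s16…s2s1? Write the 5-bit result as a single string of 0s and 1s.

00011

s1 (pos 1,3,5,7,9,11,13,15,17,19,21,23,25,27,29,31): 1⊕0⊕1⊕0⊕0⊕0⊕1⊕0⊕0⊕0⊕0⊕1⊕1⊕0⊕0⊕0 = 1
s2 (pos 2,3,6,7,10,11,14,15,18,19,22,23,26,27,30,31): 0⊕0⊕0⊕0⊕0⊕0⊕0⊕0⊕0⊕0⊕0⊕1⊕0⊕0⊕0⊕0 = 1
s4 (pos 4,5,6,7,12,13,14,15,20,21,22,23,28,29,30,31): 0⊕1⊕0⊕0⊕1⊕1⊕0⊕0⊕0⊕0⊕0⊕1⊕0⊕0⊕0⊕0 = 0
s8 (pos 8,9,10,11,12,13,14,15,24,25,26,27,28,29,30,31): 1⊕0⊕0⊕0⊕1⊕1⊕0⊕0⊕0⊕1⊕0⊕0⊕0⊕0⊕0⊕0 = 0
s16 (pos 16,17,18,19,20,21,22,23,24,25,26,27,28,29,30,31): 0⊕0⊕0⊕0⊕0⊕0⊕0⊕1⊕0⊕1⊕0⊕0⊕0⊕0⊕0⊕0 = 0
Syndrome s16…s1 = 00011 → error at position 3.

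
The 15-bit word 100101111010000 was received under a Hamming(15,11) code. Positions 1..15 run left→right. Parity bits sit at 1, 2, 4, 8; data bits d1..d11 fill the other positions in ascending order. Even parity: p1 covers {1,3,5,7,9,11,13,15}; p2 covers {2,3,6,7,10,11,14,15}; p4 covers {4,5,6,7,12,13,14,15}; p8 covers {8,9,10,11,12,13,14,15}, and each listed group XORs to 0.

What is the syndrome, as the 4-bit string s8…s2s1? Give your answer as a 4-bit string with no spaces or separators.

1110

s1 (pos 1,3,5,7,9,11,13,15): 1⊕0⊕0⊕1⊕1⊕1⊕0⊕0 = 0
s2 (pos 2,3,6,7,10,11,14,15): 0⊕0⊕1⊕1⊕0⊕1⊕0⊕0 = 1
s4 (pos 4,5,6,7,12,13,14,15): 1⊕0⊕1⊕1⊕0⊕0⊕0⊕0 = 1
s8 (pos 8,9,10,11,12,13,14,15): 1⊕1⊕0⊕1⊕0⊕0⊕0⊕0 = 1
Syndrome s8…s1 = 1110 → error at position 14.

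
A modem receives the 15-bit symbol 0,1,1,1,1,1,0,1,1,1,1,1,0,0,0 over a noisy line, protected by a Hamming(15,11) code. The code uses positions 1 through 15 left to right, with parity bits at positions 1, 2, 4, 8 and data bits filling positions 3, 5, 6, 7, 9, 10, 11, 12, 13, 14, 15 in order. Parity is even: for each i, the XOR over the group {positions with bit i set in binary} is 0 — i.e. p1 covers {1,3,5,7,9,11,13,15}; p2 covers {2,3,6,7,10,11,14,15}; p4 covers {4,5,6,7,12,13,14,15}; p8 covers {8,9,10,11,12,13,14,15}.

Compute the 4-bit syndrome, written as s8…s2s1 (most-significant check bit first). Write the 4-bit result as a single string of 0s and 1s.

1010

s1 (pos 1,3,5,7,9,11,13,15): 0⊕1⊕1⊕0⊕1⊕1⊕0⊕0 = 0
s2 (pos 2,3,6,7,10,11,14,15): 1⊕1⊕1⊕0⊕1⊕1⊕0⊕0 = 1
s4 (pos 4,5,6,7,12,13,14,15): 1⊕1⊕1⊕0⊕1⊕0⊕0⊕0 = 0
s8 (pos 8,9,10,11,12,13,14,15): 1⊕1⊕1⊕1⊕1⊕0⊕0⊕0 = 1
Syndrome s8…s1 = 1010 → error at position 10.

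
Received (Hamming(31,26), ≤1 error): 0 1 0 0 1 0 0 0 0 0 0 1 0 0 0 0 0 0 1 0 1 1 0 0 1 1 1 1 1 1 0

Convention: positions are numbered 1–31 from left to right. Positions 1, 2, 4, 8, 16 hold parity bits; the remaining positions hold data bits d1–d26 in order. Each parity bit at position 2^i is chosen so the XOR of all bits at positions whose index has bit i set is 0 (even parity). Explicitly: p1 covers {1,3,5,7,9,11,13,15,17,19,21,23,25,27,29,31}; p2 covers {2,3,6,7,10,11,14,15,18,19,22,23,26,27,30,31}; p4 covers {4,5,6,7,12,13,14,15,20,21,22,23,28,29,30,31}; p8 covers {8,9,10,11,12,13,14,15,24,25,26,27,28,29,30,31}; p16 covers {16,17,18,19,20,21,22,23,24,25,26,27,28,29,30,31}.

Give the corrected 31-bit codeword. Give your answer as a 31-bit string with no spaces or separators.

0100100000010000001011001110110

s1 (pos 1,3,5,7,9,11,13,15,17,19,21,23,25,27,29,31): 0⊕0⊕1⊕0⊕0⊕0⊕0⊕0⊕0⊕1⊕1⊕0⊕1⊕1⊕1⊕0 = 0
s2 (pos 2,3,6,7,10,11,14,15,18,19,22,23,26,27,30,31): 1⊕0⊕0⊕0⊕0⊕0⊕0⊕0⊕0⊕1⊕1⊕0⊕1⊕1⊕1⊕0 = 0
s4 (pos 4,5,6,7,12,13,14,15,20,21,22,23,28,29,30,31): 0⊕1⊕0⊕0⊕1⊕0⊕0⊕0⊕0⊕1⊕1⊕0⊕1⊕1⊕1⊕0 = 1
s8 (pos 8,9,10,11,12,13,14,15,24,25,26,27,28,29,30,31): 0⊕0⊕0⊕0⊕1⊕0⊕0⊕0⊕0⊕1⊕1⊕1⊕1⊕1⊕1⊕0 = 1
s16 (pos 16,17,18,19,20,21,22,23,24,25,26,27,28,29,30,31): 0⊕0⊕0⊕1⊕0⊕1⊕1⊕0⊕0⊕1⊕1⊕1⊕1⊕1⊕1⊕0 = 1
Syndrome s16…s1 = 11100 → error at position 28.
Flip position 28: 0100100000010000001011001111110 → 0100100000010000001011001110110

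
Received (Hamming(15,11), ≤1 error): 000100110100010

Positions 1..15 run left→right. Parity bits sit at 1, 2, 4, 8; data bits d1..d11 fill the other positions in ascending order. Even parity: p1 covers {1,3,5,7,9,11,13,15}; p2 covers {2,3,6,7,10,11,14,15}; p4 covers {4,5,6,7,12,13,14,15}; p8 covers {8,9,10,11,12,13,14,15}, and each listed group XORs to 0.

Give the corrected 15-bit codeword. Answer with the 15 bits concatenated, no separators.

000100110100011

s1 (pos 1,3,5,7,9,11,13,15): 0⊕0⊕0⊕1⊕0⊕0⊕0⊕0 = 1
s2 (pos 2,3,6,7,10,11,14,15): 0⊕0⊕0⊕1⊕1⊕0⊕1⊕0 = 1
s4 (pos 4,5,6,7,12,13,14,15): 1⊕0⊕0⊕1⊕0⊕0⊕1⊕0 = 1
s8 (pos 8,9,10,11,12,13,14,15): 1⊕0⊕1⊕0⊕0⊕0⊕1⊕0 = 1
Syndrome s8…s1 = 1111 → error at position 15.
Flip position 15: 000100110100010 → 000100110100011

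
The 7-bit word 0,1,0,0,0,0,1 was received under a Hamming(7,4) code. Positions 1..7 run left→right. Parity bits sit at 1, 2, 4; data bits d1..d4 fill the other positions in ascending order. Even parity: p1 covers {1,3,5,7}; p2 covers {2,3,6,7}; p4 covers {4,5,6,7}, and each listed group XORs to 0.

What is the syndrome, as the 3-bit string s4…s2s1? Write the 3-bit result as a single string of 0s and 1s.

s1 (pos 1,3,5,7): 0⊕0⊕0⊕1 = 1
s2 (pos 2,3,6,7): 1⊕0⊕0⊕1 = 0
s4 (pos 4,5,6,7): 0⊕0⊕0⊕1 = 1
Syndrome s4…s1 = 101 → error at position 5.

101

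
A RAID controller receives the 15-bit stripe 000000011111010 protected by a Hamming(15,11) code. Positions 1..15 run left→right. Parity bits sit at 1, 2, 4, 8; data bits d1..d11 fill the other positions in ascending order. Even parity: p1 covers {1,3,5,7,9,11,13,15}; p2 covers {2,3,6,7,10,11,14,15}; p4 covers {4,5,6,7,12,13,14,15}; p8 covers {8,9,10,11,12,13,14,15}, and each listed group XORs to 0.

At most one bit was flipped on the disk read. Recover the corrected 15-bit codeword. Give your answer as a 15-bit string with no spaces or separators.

010000011111010

s1 (pos 1,3,5,7,9,11,13,15): 0⊕0⊕0⊕0⊕1⊕1⊕0⊕0 = 0
s2 (pos 2,3,6,7,10,11,14,15): 0⊕0⊕0⊕0⊕1⊕1⊕1⊕0 = 1
s4 (pos 4,5,6,7,12,13,14,15): 0⊕0⊕0⊕0⊕1⊕0⊕1⊕0 = 0
s8 (pos 8,9,10,11,12,13,14,15): 1⊕1⊕1⊕1⊕1⊕0⊕1⊕0 = 0
Syndrome s8…s1 = 0010 → error at position 2.
Flip position 2: 000000011111010 → 010000011111010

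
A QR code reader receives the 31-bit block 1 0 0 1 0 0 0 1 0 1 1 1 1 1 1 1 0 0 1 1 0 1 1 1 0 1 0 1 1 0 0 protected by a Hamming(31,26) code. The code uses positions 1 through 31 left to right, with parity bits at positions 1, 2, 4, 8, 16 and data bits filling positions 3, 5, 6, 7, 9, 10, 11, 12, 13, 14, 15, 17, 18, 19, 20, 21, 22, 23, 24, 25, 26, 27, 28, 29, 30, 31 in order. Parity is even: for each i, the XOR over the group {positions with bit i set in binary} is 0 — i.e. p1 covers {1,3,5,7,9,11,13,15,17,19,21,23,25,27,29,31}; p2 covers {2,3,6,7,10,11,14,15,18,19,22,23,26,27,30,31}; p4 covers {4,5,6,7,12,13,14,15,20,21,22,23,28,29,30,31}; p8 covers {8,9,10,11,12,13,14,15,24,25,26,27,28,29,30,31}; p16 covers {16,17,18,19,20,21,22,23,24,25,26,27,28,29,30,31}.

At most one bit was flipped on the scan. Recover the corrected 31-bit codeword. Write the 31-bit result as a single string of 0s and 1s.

1001000101111111001101111101100

s1 (pos 1,3,5,7,9,11,13,15,17,19,21,23,25,27,29,31): 1⊕0⊕0⊕0⊕0⊕1⊕1⊕1⊕0⊕1⊕0⊕1⊕0⊕0⊕1⊕0 = 1
s2 (pos 2,3,6,7,10,11,14,15,18,19,22,23,26,27,30,31): 0⊕0⊕0⊕0⊕1⊕1⊕1⊕1⊕0⊕1⊕1⊕1⊕1⊕0⊕0⊕0 = 0
s4 (pos 4,5,6,7,12,13,14,15,20,21,22,23,28,29,30,31): 1⊕0⊕0⊕0⊕1⊕1⊕1⊕1⊕1⊕0⊕1⊕1⊕1⊕1⊕0⊕0 = 0
s8 (pos 8,9,10,11,12,13,14,15,24,25,26,27,28,29,30,31): 1⊕0⊕1⊕1⊕1⊕1⊕1⊕1⊕1⊕0⊕1⊕0⊕1⊕1⊕0⊕0 = 1
s16 (pos 16,17,18,19,20,21,22,23,24,25,26,27,28,29,30,31): 1⊕0⊕0⊕1⊕1⊕0⊕1⊕1⊕1⊕0⊕1⊕0⊕1⊕1⊕0⊕0 = 1
Syndrome s16…s1 = 11001 → error at position 25.
Flip position 25: 1001000101111111001101110101100 → 1001000101111111001101111101100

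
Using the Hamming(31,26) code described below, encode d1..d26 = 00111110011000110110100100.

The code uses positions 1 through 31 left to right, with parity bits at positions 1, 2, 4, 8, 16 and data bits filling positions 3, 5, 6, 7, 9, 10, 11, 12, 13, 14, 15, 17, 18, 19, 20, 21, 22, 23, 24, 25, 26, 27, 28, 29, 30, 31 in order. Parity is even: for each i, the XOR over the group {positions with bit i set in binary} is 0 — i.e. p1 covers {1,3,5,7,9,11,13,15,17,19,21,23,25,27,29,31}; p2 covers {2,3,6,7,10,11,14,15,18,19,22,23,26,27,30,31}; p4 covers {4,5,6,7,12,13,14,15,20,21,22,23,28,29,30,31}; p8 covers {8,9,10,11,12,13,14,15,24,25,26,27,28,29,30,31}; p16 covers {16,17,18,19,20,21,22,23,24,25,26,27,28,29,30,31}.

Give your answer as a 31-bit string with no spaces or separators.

Place data at non-parity positions: p1 p2 0 p4 0 1 1 p8 1 1 1 0 0 1 1 p16 0 0 0 1 1 0 1 1 0 1 0 0 1 0 0
p1 (pos 1,3,5,7,9,11,13,15,17,19,21,23,25,27,29,31): XOR of data positions = 0⊕0⊕1⊕1⊕1⊕0⊕1⊕0⊕0⊕1⊕1⊕0⊕0⊕1⊕0 = 1
p2 (pos 2,3,6,7,10,11,14,15,18,19,22,23,26,27,30,31): XOR of data positions = 0⊕1⊕1⊕1⊕1⊕1⊕1⊕0⊕0⊕0⊕1⊕1⊕0⊕0⊕0 = 0
p4 (pos 4,5,6,7,12,13,14,15,20,21,22,23,28,29,30,31): XOR of data positions = 0⊕1⊕1⊕0⊕0⊕1⊕1⊕1⊕1⊕0⊕1⊕0⊕1⊕0⊕0 = 0
p8 (pos 8,9,10,11,12,13,14,15,24,25,26,27,28,29,30,31): XOR of data positions = 1⊕1⊕1⊕0⊕0⊕1⊕1⊕1⊕0⊕1⊕0⊕0⊕1⊕0⊕0 = 0
p16 (pos 16,17,18,19,20,21,22,23,24,25,26,27,28,29,30,31): XOR of data positions = 0⊕0⊕0⊕1⊕1⊕0⊕1⊕1⊕0⊕1⊕0⊕0⊕1⊕0⊕0 = 0
Codeword: 1000011011100110000110110100100

1000011011100110000110110100100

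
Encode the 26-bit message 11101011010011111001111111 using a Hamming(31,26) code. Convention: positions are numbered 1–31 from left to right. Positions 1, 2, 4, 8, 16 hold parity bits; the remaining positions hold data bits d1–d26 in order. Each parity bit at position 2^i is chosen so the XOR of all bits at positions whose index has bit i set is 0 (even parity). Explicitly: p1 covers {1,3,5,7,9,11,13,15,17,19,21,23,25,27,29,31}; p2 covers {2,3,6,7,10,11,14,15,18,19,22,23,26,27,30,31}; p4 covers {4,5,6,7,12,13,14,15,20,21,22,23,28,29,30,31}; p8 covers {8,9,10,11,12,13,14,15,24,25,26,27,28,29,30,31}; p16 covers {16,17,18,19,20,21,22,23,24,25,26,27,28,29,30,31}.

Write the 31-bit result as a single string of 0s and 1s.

0111110110110100011111001111111

Place data at non-parity positions: p1 p2 1 p4 1 1 0 p8 1 0 1 1 0 1 0 p16 0 1 1 1 1 1 0 0 1 1 1 1 1 1 1
p1 (pos 1,3,5,7,9,11,13,15,17,19,21,23,25,27,29,31): XOR of data positions = 1⊕1⊕0⊕1⊕1⊕0⊕0⊕0⊕1⊕1⊕0⊕1⊕1⊕1⊕1 = 0
p2 (pos 2,3,6,7,10,11,14,15,18,19,22,23,26,27,30,31): XOR of data positions = 1⊕1⊕0⊕0⊕1⊕1⊕0⊕1⊕1⊕1⊕0⊕1⊕1⊕1⊕1 = 1
p4 (pos 4,5,6,7,12,13,14,15,20,21,22,23,28,29,30,31): XOR of data positions = 1⊕1⊕0⊕1⊕0⊕1⊕0⊕1⊕1⊕1⊕0⊕1⊕1⊕1⊕1 = 1
p8 (pos 8,9,10,11,12,13,14,15,24,25,26,27,28,29,30,31): XOR of data positions = 1⊕0⊕1⊕1⊕0⊕1⊕0⊕0⊕1⊕1⊕1⊕1⊕1⊕1⊕1 = 1
p16 (pos 16,17,18,19,20,21,22,23,24,25,26,27,28,29,30,31): XOR of data positions = 0⊕1⊕1⊕1⊕1⊕1⊕0⊕0⊕1⊕1⊕1⊕1⊕1⊕1⊕1 = 0
Codeword: 0111110110110100011111001111111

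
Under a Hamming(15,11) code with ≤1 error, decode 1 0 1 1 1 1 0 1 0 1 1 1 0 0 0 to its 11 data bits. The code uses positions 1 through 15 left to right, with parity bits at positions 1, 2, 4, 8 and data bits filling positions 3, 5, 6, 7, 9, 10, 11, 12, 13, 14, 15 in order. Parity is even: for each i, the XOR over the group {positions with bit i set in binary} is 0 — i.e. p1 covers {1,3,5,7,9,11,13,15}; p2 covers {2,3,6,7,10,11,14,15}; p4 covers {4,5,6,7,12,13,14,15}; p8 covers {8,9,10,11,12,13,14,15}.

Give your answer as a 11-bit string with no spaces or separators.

11100111000

s1 (pos 1,3,5,7,9,11,13,15): 1⊕1⊕1⊕0⊕0⊕1⊕0⊕0 = 0
s2 (pos 2,3,6,7,10,11,14,15): 0⊕1⊕1⊕0⊕1⊕1⊕0⊕0 = 0
s4 (pos 4,5,6,7,12,13,14,15): 1⊕1⊕1⊕0⊕1⊕0⊕0⊕0 = 0
s8 (pos 8,9,10,11,12,13,14,15): 1⊕0⊕1⊕1⊕1⊕0⊕0⊕0 = 0
Syndrome s8…s1 = 0000 → no error.
Read data bits from positions 3,5,6,7,9,10,11,12,13,14,15: 11100111000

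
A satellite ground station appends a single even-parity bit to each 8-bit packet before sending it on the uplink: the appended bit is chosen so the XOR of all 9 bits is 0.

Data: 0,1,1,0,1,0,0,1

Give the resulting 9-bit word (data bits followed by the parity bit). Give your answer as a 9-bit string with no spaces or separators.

XOR of the 8 data bits: 0⊕1⊕1⊕0⊕1⊕0⊕0⊕1 = 0
Parity bit = 0 (so all 9 bits XOR to 0).

011010010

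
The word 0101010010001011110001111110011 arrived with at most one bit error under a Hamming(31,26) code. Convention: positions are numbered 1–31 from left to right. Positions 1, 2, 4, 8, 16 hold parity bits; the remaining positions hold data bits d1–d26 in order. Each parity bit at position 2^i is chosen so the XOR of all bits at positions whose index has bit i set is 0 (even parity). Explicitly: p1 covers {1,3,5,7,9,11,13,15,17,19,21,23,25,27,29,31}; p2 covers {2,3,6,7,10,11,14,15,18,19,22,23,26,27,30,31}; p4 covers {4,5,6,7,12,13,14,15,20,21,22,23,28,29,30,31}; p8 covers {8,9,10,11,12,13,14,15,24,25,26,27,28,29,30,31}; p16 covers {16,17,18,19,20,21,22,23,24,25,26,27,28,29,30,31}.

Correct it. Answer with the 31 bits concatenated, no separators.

s1 (pos 1,3,5,7,9,11,13,15,17,19,21,23,25,27,29,31): 0⊕0⊕0⊕0⊕1⊕0⊕1⊕1⊕1⊕0⊕0⊕1⊕1⊕1⊕0⊕1 = 0
s2 (pos 2,3,6,7,10,11,14,15,18,19,22,23,26,27,30,31): 1⊕0⊕1⊕0⊕0⊕0⊕0⊕1⊕1⊕0⊕1⊕1⊕1⊕1⊕1⊕1 = 0
s4 (pos 4,5,6,7,12,13,14,15,20,21,22,23,28,29,30,31): 1⊕0⊕1⊕0⊕0⊕1⊕0⊕1⊕0⊕0⊕1⊕1⊕0⊕0⊕1⊕1 = 0
s8 (pos 8,9,10,11,12,13,14,15,24,25,26,27,28,29,30,31): 0⊕1⊕0⊕0⊕0⊕1⊕0⊕1⊕1⊕1⊕1⊕1⊕0⊕0⊕1⊕1 = 1
s16 (pos 16,17,18,19,20,21,22,23,24,25,26,27,28,29,30,31): 1⊕1⊕1⊕0⊕0⊕0⊕1⊕1⊕1⊕1⊕1⊕1⊕0⊕0⊕1⊕1 = 1
Syndrome s16…s1 = 11000 → error at position 24.
Flip position 24: 0101010010001011110001111110011 → 0101010010001011110001101110011

0101010010001011110001101110011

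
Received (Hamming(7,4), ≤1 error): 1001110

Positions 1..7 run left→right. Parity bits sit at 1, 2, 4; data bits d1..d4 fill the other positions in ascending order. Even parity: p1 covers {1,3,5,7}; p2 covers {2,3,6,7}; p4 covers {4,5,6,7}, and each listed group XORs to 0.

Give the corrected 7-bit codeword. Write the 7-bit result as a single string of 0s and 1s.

1001100

s1 (pos 1,3,5,7): 1⊕0⊕1⊕0 = 0
s2 (pos 2,3,6,7): 0⊕0⊕1⊕0 = 1
s4 (pos 4,5,6,7): 1⊕1⊕1⊕0 = 1
Syndrome s4…s1 = 110 → error at position 6.
Flip position 6: 1001110 → 1001100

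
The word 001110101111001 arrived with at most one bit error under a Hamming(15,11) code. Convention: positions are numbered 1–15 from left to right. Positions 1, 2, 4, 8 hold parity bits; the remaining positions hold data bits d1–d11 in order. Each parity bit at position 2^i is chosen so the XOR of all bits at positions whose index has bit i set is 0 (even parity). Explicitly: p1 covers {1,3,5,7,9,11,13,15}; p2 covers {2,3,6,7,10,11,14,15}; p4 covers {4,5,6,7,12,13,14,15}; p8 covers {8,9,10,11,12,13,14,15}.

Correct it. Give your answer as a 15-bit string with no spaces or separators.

001110101111011

s1 (pos 1,3,5,7,9,11,13,15): 0⊕1⊕1⊕1⊕1⊕1⊕0⊕1 = 0
s2 (pos 2,3,6,7,10,11,14,15): 0⊕1⊕0⊕1⊕1⊕1⊕0⊕1 = 1
s4 (pos 4,5,6,7,12,13,14,15): 1⊕1⊕0⊕1⊕1⊕0⊕0⊕1 = 1
s8 (pos 8,9,10,11,12,13,14,15): 0⊕1⊕1⊕1⊕1⊕0⊕0⊕1 = 1
Syndrome s8…s1 = 1110 → error at position 14.
Flip position 14: 001110101111001 → 001110101111011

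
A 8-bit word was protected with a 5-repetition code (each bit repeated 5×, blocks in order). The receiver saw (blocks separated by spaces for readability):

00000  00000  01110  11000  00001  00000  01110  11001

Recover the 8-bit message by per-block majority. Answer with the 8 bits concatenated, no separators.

Block 1 (00000): 0 ones → 0
Block 2 (00000): 0 ones → 0
Block 3 (01110): 3 ones → 1
Block 4 (11000): 2 ones → 0
Block 5 (00001): 1 one → 0
Block 6 (00000): 0 ones → 0
Block 7 (01110): 3 ones → 1
Block 8 (11001): 3 ones → 1

00100011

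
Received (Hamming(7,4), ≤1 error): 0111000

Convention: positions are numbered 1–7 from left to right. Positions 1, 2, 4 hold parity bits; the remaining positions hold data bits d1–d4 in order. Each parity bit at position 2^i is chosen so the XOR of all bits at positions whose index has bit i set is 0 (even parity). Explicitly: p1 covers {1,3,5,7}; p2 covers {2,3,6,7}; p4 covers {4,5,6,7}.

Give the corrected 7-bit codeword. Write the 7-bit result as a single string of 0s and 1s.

0111100

s1 (pos 1,3,5,7): 0⊕1⊕0⊕0 = 1
s2 (pos 2,3,6,7): 1⊕1⊕0⊕0 = 0
s4 (pos 4,5,6,7): 1⊕0⊕0⊕0 = 1
Syndrome s4…s1 = 101 → error at position 5.
Flip position 5: 0111000 → 0111100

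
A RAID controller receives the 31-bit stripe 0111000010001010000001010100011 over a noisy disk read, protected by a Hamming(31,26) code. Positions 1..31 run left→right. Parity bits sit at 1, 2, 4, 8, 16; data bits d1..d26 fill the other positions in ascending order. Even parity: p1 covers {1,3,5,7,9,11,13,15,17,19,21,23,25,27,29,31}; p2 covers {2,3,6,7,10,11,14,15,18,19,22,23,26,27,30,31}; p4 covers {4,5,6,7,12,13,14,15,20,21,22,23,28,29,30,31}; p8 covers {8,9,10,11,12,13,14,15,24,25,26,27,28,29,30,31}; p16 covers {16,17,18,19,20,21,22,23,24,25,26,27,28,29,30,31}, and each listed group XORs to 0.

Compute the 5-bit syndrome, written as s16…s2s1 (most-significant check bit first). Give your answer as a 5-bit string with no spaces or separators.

11011

s1 (pos 1,3,5,7,9,11,13,15,17,19,21,23,25,27,29,31): 0⊕1⊕0⊕0⊕1⊕0⊕1⊕1⊕0⊕0⊕0⊕0⊕0⊕0⊕0⊕1 = 1
s2 (pos 2,3,6,7,10,11,14,15,18,19,22,23,26,27,30,31): 1⊕1⊕0⊕0⊕0⊕0⊕0⊕1⊕0⊕0⊕1⊕0⊕1⊕0⊕1⊕1 = 1
s4 (pos 4,5,6,7,12,13,14,15,20,21,22,23,28,29,30,31): 1⊕0⊕0⊕0⊕0⊕1⊕0⊕1⊕0⊕0⊕1⊕0⊕0⊕0⊕1⊕1 = 0
s8 (pos 8,9,10,11,12,13,14,15,24,25,26,27,28,29,30,31): 0⊕1⊕0⊕0⊕0⊕1⊕0⊕1⊕1⊕0⊕1⊕0⊕0⊕0⊕1⊕1 = 1
s16 (pos 16,17,18,19,20,21,22,23,24,25,26,27,28,29,30,31): 0⊕0⊕0⊕0⊕0⊕0⊕1⊕0⊕1⊕0⊕1⊕0⊕0⊕0⊕1⊕1 = 1
Syndrome s16…s1 = 11011 → error at position 27.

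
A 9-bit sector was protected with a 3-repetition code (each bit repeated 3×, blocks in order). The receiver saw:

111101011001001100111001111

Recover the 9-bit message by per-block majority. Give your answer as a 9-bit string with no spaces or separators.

111000101

Block 1 (111): 3 ones → 1
Block 2 (101): 2 ones → 1
Block 3 (011): 2 ones → 1
Block 4 (001): 1 one → 0
Block 5 (001): 1 one → 0
Block 6 (100): 1 one → 0
Block 7 (111): 3 ones → 1
Block 8 (001): 1 one → 0
Block 9 (111): 3 ones → 1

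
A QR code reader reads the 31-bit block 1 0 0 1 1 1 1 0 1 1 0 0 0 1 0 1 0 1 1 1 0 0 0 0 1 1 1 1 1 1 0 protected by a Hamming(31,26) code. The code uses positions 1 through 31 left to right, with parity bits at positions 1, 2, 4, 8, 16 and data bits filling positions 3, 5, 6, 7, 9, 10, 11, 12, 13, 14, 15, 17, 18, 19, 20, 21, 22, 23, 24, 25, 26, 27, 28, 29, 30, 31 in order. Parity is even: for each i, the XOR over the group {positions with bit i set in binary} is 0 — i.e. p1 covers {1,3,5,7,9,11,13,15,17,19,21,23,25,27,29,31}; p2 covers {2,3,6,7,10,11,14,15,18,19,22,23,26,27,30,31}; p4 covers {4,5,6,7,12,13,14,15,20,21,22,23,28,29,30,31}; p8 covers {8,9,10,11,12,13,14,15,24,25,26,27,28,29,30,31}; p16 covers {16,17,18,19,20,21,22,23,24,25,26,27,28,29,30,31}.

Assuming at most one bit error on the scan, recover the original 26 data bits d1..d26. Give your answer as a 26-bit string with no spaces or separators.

01111100000011100001111110

s1 (pos 1,3,5,7,9,11,13,15,17,19,21,23,25,27,29,31): 1⊕0⊕1⊕1⊕1⊕0⊕0⊕0⊕0⊕1⊕0⊕0⊕1⊕1⊕1⊕0 = 0
s2 (pos 2,3,6,7,10,11,14,15,18,19,22,23,26,27,30,31): 0⊕0⊕1⊕1⊕1⊕0⊕1⊕0⊕1⊕1⊕0⊕0⊕1⊕1⊕1⊕0 = 1
s4 (pos 4,5,6,7,12,13,14,15,20,21,22,23,28,29,30,31): 1⊕1⊕1⊕1⊕0⊕0⊕1⊕0⊕1⊕0⊕0⊕0⊕1⊕1⊕1⊕0 = 1
s8 (pos 8,9,10,11,12,13,14,15,24,25,26,27,28,29,30,31): 0⊕1⊕1⊕0⊕0⊕0⊕1⊕0⊕0⊕1⊕1⊕1⊕1⊕1⊕1⊕0 = 1
s16 (pos 16,17,18,19,20,21,22,23,24,25,26,27,28,29,30,31): 1⊕0⊕1⊕1⊕1⊕0⊕0⊕0⊕0⊕1⊕1⊕1⊕1⊕1⊕1⊕0 = 0
Syndrome s16…s1 = 01110 → error at position 14.
Flip position 14: 1001111011000101011100001111110 → 1001111011000001011100001111110
Read data bits from positions 3,5,6,7,9,10,11,12,13,14,15,17,18,19,20,21,22,23,24,25,26,27,28,29,30,31: 01111100000011100001111110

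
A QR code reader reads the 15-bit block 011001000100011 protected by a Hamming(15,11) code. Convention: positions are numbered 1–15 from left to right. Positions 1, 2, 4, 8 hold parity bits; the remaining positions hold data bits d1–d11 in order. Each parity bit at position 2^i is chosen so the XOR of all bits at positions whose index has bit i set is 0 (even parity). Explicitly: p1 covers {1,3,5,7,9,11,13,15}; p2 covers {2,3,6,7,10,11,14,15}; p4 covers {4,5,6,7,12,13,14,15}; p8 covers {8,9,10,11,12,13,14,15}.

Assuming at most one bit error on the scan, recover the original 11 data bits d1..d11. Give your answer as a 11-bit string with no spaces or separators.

10100101011

s1 (pos 1,3,5,7,9,11,13,15): 0⊕1⊕0⊕0⊕0⊕0⊕0⊕1 = 0
s2 (pos 2,3,6,7,10,11,14,15): 1⊕1⊕1⊕0⊕1⊕0⊕1⊕1 = 0
s4 (pos 4,5,6,7,12,13,14,15): 0⊕0⊕1⊕0⊕0⊕0⊕1⊕1 = 1
s8 (pos 8,9,10,11,12,13,14,15): 0⊕0⊕1⊕0⊕0⊕0⊕1⊕1 = 1
Syndrome s8…s1 = 1100 → error at position 12.
Flip position 12: 011001000100011 → 011001000101011
Read data bits from positions 3,5,6,7,9,10,11,12,13,14,15: 10100101011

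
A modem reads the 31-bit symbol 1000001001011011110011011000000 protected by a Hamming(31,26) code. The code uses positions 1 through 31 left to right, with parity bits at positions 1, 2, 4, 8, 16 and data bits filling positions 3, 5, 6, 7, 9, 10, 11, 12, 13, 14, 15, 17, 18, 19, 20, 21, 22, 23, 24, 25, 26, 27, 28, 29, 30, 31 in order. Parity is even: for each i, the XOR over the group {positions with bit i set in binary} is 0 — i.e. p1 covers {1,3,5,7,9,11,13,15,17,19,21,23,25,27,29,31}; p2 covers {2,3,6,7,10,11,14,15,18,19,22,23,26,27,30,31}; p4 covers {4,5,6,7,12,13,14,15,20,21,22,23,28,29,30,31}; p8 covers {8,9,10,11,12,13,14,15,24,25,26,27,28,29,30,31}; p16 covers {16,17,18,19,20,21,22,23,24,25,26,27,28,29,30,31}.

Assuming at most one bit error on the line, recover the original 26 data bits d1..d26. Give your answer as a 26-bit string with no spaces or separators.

s1 (pos 1,3,5,7,9,11,13,15,17,19,21,23,25,27,29,31): 1⊕0⊕0⊕1⊕0⊕0⊕1⊕1⊕1⊕0⊕1⊕0⊕1⊕0⊕0⊕0 = 1
s2 (pos 2,3,6,7,10,11,14,15,18,19,22,23,26,27,30,31): 0⊕0⊕0⊕1⊕1⊕0⊕0⊕1⊕1⊕0⊕1⊕0⊕0⊕0⊕0⊕0 = 1
s4 (pos 4,5,6,7,12,13,14,15,20,21,22,23,28,29,30,31): 0⊕0⊕0⊕1⊕1⊕1⊕0⊕1⊕0⊕1⊕1⊕0⊕0⊕0⊕0⊕0 = 0
s8 (pos 8,9,10,11,12,13,14,15,24,25,26,27,28,29,30,31): 0⊕0⊕1⊕0⊕1⊕1⊕0⊕1⊕1⊕1⊕0⊕0⊕0⊕0⊕0⊕0 = 0
s16 (pos 16,17,18,19,20,21,22,23,24,25,26,27,28,29,30,31): 1⊕1⊕1⊕0⊕0⊕1⊕1⊕0⊕1⊕1⊕0⊕0⊕0⊕0⊕0⊕0 = 1
Syndrome s16…s1 = 10011 → error at position 19.
Flip position 19: 1000001001011011110011011000000 → 1000001001011011111011011000000
Read data bits from positions 3,5,6,7,9,10,11,12,13,14,15,17,18,19,20,21,22,23,24,25,26,27,28,29,30,31: 00010101101111011011000000

00010101101111011011000000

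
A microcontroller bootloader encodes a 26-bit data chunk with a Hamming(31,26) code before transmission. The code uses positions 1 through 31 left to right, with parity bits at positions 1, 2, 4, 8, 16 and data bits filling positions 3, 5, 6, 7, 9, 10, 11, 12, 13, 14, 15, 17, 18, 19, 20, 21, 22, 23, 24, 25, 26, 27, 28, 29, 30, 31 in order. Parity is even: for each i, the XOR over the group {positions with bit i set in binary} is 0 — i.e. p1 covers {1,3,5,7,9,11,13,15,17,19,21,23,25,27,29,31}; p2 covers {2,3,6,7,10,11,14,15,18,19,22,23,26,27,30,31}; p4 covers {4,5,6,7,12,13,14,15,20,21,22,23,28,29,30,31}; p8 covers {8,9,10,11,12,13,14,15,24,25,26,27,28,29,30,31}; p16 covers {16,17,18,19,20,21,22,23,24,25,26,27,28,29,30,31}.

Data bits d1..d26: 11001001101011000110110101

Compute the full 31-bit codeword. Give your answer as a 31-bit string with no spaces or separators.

0011100110011010011000110110101

Place data at non-parity positions: p1 p2 1 p4 1 0 0 p8 1 0 0 1 1 0 1 p16 0 1 1 0 0 0 1 1 0 1 1 0 1 0 1
p1 (pos 1,3,5,7,9,11,13,15,17,19,21,23,25,27,29,31): XOR of data positions = 1⊕1⊕0⊕1⊕0⊕1⊕1⊕0⊕1⊕0⊕1⊕0⊕1⊕1⊕1 = 0
p2 (pos 2,3,6,7,10,11,14,15,18,19,22,23,26,27,30,31): XOR of data positions = 1⊕0⊕0⊕0⊕0⊕0⊕1⊕1⊕1⊕0⊕1⊕1⊕1⊕0⊕1 = 0
p4 (pos 4,5,6,7,12,13,14,15,20,21,22,23,28,29,30,31): XOR of data positions = 1⊕0⊕0⊕1⊕1⊕0⊕1⊕0⊕0⊕0⊕1⊕0⊕1⊕0⊕1 = 1
p8 (pos 8,9,10,11,12,13,14,15,24,25,26,27,28,29,30,31): XOR of data positions = 1⊕0⊕0⊕1⊕1⊕0⊕1⊕1⊕0⊕1⊕1⊕0⊕1⊕0⊕1 = 1
p16 (pos 16,17,18,19,20,21,22,23,24,25,26,27,28,29,30,31): XOR of data positions = 0⊕1⊕1⊕0⊕0⊕0⊕1⊕1⊕0⊕1⊕1⊕0⊕1⊕0⊕1 = 0
Codeword: 0011100110011010011000110110101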